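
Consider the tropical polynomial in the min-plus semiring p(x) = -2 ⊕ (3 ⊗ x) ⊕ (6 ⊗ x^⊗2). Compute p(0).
p(0) = -2

A tropical monomial a ⊗ x^⊗i evaluates to a + i · x. Evaluating each term at x = 0:
  Term 0 contributes -2 + 0 · 0 = -2
  Term 1 contributes 3 + 1 · 0 = 3
  Term 2 contributes 6 + 2 · 0 = 6
p(0) = ⊕ of these = min[-2, 3, 6] = -2.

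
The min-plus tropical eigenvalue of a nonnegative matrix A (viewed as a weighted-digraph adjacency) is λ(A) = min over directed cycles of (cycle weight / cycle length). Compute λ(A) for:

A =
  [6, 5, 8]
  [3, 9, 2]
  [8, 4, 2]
λ(A) = 2

Enumerate directed cycles and compute their means (weight / length). Sample:
  cycle 0 → 0: weight = 6, length = 1, mean = 6/1 ≈ 6.000
  cycle 1 → 1: weight = 9, length = 1, mean = 9/1 ≈ 9.000
  cycle 2 → 2: weight = 2, length = 1, mean = 2/1 ≈ 2.000
  cycle 0 → 1 → 0: weight = 8, length = 2, mean = 8/2 ≈ 4.000
  cycle 0 → 2 → 0: weight = 16, length = 2, mean = 16/2 ≈ 8.000
  cycle 1 → 0 → 1: weight = 8, length = 2, mean = 8/2 ≈ 4.000
Minimum mean = 2.000, attained e.g. along the cycle 2 → 2 with weight 2 and length 1. So λ(A) = 2/1 = 2.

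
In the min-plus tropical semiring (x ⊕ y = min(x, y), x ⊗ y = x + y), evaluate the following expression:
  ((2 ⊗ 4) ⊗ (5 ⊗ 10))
((2 ⊗ 4) ⊗ (5 ⊗ 10)) = 21

Expand innermost to outermost. Recall ⊕ takes the minimum of its arguments and ⊗ takes their sum. Working out the expression ((2 ⊗ 4) ⊗ (5 ⊗ 10)) gives 21.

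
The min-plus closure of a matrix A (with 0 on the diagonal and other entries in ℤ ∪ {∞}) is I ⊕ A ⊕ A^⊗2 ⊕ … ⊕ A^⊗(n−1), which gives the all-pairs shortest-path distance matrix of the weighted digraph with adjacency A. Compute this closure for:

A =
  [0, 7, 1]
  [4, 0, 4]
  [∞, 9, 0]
Closure =
  [0, 7, 1]
  [4, 0, 4]
  [13, 9, 0]

This is the Floyd-Warshall all-pairs shortest-path computation. For each intermediate vertex k = 0, 1, …, 2, update dist[i][j] ← min(dist[i][j], dist[i][k] + dist[k][j]). The final matrix gives, for each (i, j), the minimum total weight of any directed path from i to j (possibly empty when i = j).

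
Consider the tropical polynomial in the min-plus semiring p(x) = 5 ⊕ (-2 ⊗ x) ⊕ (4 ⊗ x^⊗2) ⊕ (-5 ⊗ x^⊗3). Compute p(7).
p(7) = 5

A tropical monomial a ⊗ x^⊗i evaluates to a + i · x. Evaluating each term at x = 7:
  Term 0 contributes 5 + 0 · 7 = 5
  Term 1 contributes -2 + 1 · 7 = 5
  Term 2 contributes 4 + 2 · 7 = 18
  Term 3 contributes -5 + 3 · 7 = 16
p(7) = ⊕ of these = min[5, 5, 18, 16] = 5.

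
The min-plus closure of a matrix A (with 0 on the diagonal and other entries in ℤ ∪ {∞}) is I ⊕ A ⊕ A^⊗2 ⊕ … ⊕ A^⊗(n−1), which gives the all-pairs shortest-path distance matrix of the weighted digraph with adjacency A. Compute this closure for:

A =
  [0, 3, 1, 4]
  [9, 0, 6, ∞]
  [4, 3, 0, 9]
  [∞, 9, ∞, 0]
Closure =
  [0, 3, 1, 4]
  [9, 0, 6, 13]
  [4, 3, 0, 8]
  [18, 9, 15, 0]

This is the Floyd-Warshall all-pairs shortest-path computation. For each intermediate vertex k = 0, 1, …, 3, update dist[i][j] ← min(dist[i][j], dist[i][k] + dist[k][j]). The final matrix gives, for each (i, j), the minimum total weight of any directed path from i to j (possibly empty when i = j).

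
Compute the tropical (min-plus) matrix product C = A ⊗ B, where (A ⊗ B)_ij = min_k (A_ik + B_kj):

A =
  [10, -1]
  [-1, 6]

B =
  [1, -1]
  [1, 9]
A ⊗ B =
  [0, 8]
  [0, -2]

Apply the min-plus product entry-by-entry:
  C[0][0] = min over k of (A[0][0] + B[0][0] = 10 + 1 = 11, A[0][1] + B[1][0] = -1 + 1 = 0) = 0 (attained at k = 1)
  C[0][1] = min over k of (A[0][0] + B[0][1] = 10 + -1 = 9, A[0][1] + B[1][1] = -1 + 9 = 8) = 8 (attained at k = 1)
  C[1][0] = min over k of (A[1][0] + B[0][0] = -1 + 1 = 0, A[1][1] + B[1][0] = 6 + 1 = 7) = 0 (attained at k = 0)
  C[1][1] = min over k of (A[1][0] + B[0][1] = -1 + -1 = -2, A[1][1] + B[1][1] = 6 + 9 = 15) = -2 (attained at k = 0)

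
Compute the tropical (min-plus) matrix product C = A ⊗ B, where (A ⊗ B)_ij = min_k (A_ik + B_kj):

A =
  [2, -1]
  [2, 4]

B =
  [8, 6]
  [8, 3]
A ⊗ B =
  [7, 2]
  [10, 7]

Apply the min-plus product entry-by-entry:
  C[0][0] = min over k of (A[0][0] + B[0][0] = 2 + 8 = 10, A[0][1] + B[1][0] = -1 + 8 = 7) = 7 (attained at k = 1)
  C[0][1] = min over k of (A[0][0] + B[0][1] = 2 + 6 = 8, A[0][1] + B[1][1] = -1 + 3 = 2) = 2 (attained at k = 1)
  C[1][0] = min over k of (A[1][0] + B[0][0] = 2 + 8 = 10, A[1][1] + B[1][0] = 4 + 8 = 12) = 10 (attained at k = 0)
  C[1][1] = min over k of (A[1][0] + B[0][1] = 2 + 6 = 8, A[1][1] + B[1][1] = 4 + 3 = 7) = 7 (attained at k = 1)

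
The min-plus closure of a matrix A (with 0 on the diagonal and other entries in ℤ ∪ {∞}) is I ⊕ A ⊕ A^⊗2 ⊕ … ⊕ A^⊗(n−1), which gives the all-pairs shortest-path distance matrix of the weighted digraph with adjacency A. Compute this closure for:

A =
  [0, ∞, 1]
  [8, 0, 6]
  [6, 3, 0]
Closure =
  [0, 4, 1]
  [8, 0, 6]
  [6, 3, 0]

This is the Floyd-Warshall all-pairs shortest-path computation. For each intermediate vertex k = 0, 1, …, 2, update dist[i][j] ← min(dist[i][j], dist[i][k] + dist[k][j]). The final matrix gives, for each (i, j), the minimum total weight of any directed path from i to j (possibly empty when i = j).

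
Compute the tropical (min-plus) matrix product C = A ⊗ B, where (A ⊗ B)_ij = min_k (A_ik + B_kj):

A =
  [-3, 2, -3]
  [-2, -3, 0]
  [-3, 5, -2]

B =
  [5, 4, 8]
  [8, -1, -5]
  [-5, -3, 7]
A ⊗ B =
  [-8, -6, -3]
  [-5, -4, -8]
  [-7, -5, 0]

Apply the min-plus product entry-by-entry:
  C[0][0] = min over k of (A[0][0] + B[0][0] = -3 + 5 = 2, A[0][1] + B[1][0] = 2 + 8 = 10, A[0][2] + B[2][0] = -3 + -5 = -8) = -8 (attained at k = 2)
  C[0][1] = min over k of (A[0][0] + B[0][1] = -3 + 4 = 1, A[0][1] + B[1][1] = 2 + -1 = 1, A[0][2] + B[2][1] = -3 + -3 = -6) = -6 (attained at k = 2)
  C[0][2] = min over k of (A[0][0] + B[0][2] = -3 + 8 = 5, A[0][1] + B[1][2] = 2 + -5 = -3, A[0][2] + B[2][2] = -3 + 7 = 4) = -3 (attained at k = 1)
  C[1][0] = min over k of (A[1][0] + B[0][0] = -2 + 5 = 3, A[1][1] + B[1][0] = -3 + 8 = 5, A[1][2] + B[2][0] = 0 + -5 = -5) = -5 (attained at k = 2)
  C[1][1] = min over k of (A[1][0] + B[0][1] = -2 + 4 = 2, A[1][1] + B[1][1] = -3 + -1 = -4, A[1][2] + B[2][1] = 0 + -3 = -3) = -4 (attained at k = 1)
  C[1][2] = min over k of (A[1][0] + B[0][2] = -2 + 8 = 6, A[1][1] + B[1][2] = -3 + -5 = -8, A[1][2] + B[2][2] = 0 + 7 = 7) = -8 (attained at k = 1)
  C[2][0] = min over k of (A[2][0] + B[0][0] = -3 + 5 = 2, A[2][1] + B[1][0] = 5 + 8 = 13, A[2][2] + B[2][0] = -2 + -5 = -7) = -7 (attained at k = 2)
  C[2][1] = min over k of (A[2][0] + B[0][1] = -3 + 4 = 1, A[2][1] + B[1][1] = 5 + -1 = 4, A[2][2] + B[2][1] = -2 + -3 = -5) = -5 (attained at k = 2)
  C[2][2] = min over k of (A[2][0] + B[0][2] = -3 + 8 = 5, A[2][1] + B[1][2] = 5 + -5 = 0, A[2][2] + B[2][2] = -2 + 7 = 5) = 0 (attained at k = 1)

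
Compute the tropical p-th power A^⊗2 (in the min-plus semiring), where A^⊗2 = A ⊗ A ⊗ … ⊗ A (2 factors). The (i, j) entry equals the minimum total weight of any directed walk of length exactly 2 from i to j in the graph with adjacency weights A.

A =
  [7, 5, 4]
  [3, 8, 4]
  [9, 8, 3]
A^⊗2 =
  [8, 12, 7]
  [10, 8, 7]
  [11, 11, 6]

Each entry (A^⊗2)_ij equals the minimum over all length-2 walks i = v_0 → v_1 → … → v_2 = j of Σ_t A[v_t][v_{t+1}]. For example, for (i, j) = (0, 2) we minimise over 3 possible intermediate vertex sequences; the minimum is 7, attained along the walk 0 → 2 → 2.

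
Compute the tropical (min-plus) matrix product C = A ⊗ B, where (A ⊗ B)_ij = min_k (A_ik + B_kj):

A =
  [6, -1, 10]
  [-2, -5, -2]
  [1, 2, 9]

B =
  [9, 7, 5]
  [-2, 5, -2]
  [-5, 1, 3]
A ⊗ B =
  [-3, 4, -3]
  [-7, -1, -7]
  [0, 7, 0]

Apply the min-plus product entry-by-entry:
  C[0][0] = min over k of (A[0][0] + B[0][0] = 6 + 9 = 15, A[0][1] + B[1][0] = -1 + -2 = -3, A[0][2] + B[2][0] = 10 + -5 = 5) = -3 (attained at k = 1)
  C[0][1] = min over k of (A[0][0] + B[0][1] = 6 + 7 = 13, A[0][1] + B[1][1] = -1 + 5 = 4, A[0][2] + B[2][1] = 10 + 1 = 11) = 4 (attained at k = 1)
  C[0][2] = min over k of (A[0][0] + B[0][2] = 6 + 5 = 11, A[0][1] + B[1][2] = -1 + -2 = -3, A[0][2] + B[2][2] = 10 + 3 = 13) = -3 (attained at k = 1)
  C[1][0] = min over k of (A[1][0] + B[0][0] = -2 + 9 = 7, A[1][1] + B[1][0] = -5 + -2 = -7, A[1][2] + B[2][0] = -2 + -5 = -7) = -7 (attained at k = 1)
  C[1][1] = min over k of (A[1][0] + B[0][1] = -2 + 7 = 5, A[1][1] + B[1][1] = -5 + 5 = 0, A[1][2] + B[2][1] = -2 + 1 = -1) = -1 (attained at k = 2)
  C[1][2] = min over k of (A[1][0] + B[0][2] = -2 + 5 = 3, A[1][1] + B[1][2] = -5 + -2 = -7, A[1][2] + B[2][2] = -2 + 3 = 1) = -7 (attained at k = 1)
  C[2][0] = min over k of (A[2][0] + B[0][0] = 1 + 9 = 10, A[2][1] + B[1][0] = 2 + -2 = 0, A[2][2] + B[2][0] = 9 + -5 = 4) = 0 (attained at k = 1)
  C[2][1] = min over k of (A[2][0] + B[0][1] = 1 + 7 = 8, A[2][1] + B[1][1] = 2 + 5 = 7, A[2][2] + B[2][1] = 9 + 1 = 10) = 7 (attained at k = 1)
  C[2][2] = min over k of (A[2][0] + B[0][2] = 1 + 5 = 6, A[2][1] + B[1][2] = 2 + -2 = 0, A[2][2] + B[2][2] = 9 + 3 = 12) = 0 (attained at k = 1)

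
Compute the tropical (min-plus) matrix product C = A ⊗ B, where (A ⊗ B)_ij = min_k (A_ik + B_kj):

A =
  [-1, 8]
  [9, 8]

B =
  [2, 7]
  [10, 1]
A ⊗ B =
  [1, 6]
  [11, 9]

Apply the min-plus product entry-by-entry:
  C[0][0] = min over k of (A[0][0] + B[0][0] = -1 + 2 = 1, A[0][1] + B[1][0] = 8 + 10 = 18) = 1 (attained at k = 0)
  C[0][1] = min over k of (A[0][0] + B[0][1] = -1 + 7 = 6, A[0][1] + B[1][1] = 8 + 1 = 9) = 6 (attained at k = 0)
  C[1][0] = min over k of (A[1][0] + B[0][0] = 9 + 2 = 11, A[1][1] + B[1][0] = 8 + 10 = 18) = 11 (attained at k = 0)
  C[1][1] = min over k of (A[1][0] + B[0][1] = 9 + 7 = 16, A[1][1] + B[1][1] = 8 + 1 = 9) = 9 (attained at k = 1)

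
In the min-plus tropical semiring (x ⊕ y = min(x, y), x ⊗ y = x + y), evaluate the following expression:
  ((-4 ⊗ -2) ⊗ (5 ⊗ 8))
((-4 ⊗ -2) ⊗ (5 ⊗ 8)) = 7

Expand innermost to outermost. Recall ⊕ takes the minimum of its arguments and ⊗ takes their sum. Working out the expression ((-4 ⊗ -2) ⊗ (5 ⊗ 8)) gives 7.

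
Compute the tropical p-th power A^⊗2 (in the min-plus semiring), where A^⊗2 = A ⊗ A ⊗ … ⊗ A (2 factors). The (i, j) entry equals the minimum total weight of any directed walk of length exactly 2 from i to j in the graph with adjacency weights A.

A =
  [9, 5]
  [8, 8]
A^⊗2 =
  [13, 13]
  [16, 13]

Each entry (A^⊗2)_ij equals the minimum over all length-2 walks i = v_0 → v_1 → … → v_2 = j of Σ_t A[v_t][v_{t+1}]. For example, for (i, j) = (0, 1) we minimise over 2 possible intermediate vertex sequences; the minimum is 13, attained along the walk 0 → 1 → 1.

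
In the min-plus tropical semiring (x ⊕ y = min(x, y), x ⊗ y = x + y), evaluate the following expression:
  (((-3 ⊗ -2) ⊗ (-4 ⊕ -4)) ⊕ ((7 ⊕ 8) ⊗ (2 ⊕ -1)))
(((-3 ⊗ -2) ⊗ (-4 ⊕ -4)) ⊕ ((7 ⊕ 8) ⊗ (2 ⊕ -1))) = -9

Expand innermost to outermost. Recall ⊕ takes the minimum of its arguments and ⊗ takes their sum. Working out the expression (((-3 ⊗ -2) ⊗ (-4 ⊕ -4)) ⊕ ((7 ⊕ 8) ⊗ (2 ⊕ -1))) gives -9.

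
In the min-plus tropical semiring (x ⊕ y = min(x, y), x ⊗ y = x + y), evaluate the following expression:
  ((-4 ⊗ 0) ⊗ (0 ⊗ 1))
((-4 ⊗ 0) ⊗ (0 ⊗ 1)) = -3

Expand innermost to outermost. Recall ⊕ takes the minimum of its arguments and ⊗ takes their sum. Working out the expression ((-4 ⊗ 0) ⊗ (0 ⊗ 1)) gives -3.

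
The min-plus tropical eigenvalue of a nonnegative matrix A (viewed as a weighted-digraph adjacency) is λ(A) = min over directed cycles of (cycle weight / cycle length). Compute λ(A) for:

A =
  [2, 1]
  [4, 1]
λ(A) = 1

Enumerate directed cycles and compute their means (weight / length). Sample:
  cycle 0 → 0: weight = 2, length = 1, mean = 2/1 ≈ 2.000
  cycle 1 → 1: weight = 1, length = 1, mean = 1/1 ≈ 1.000
  cycle 0 → 1 → 0: weight = 5, length = 2, mean = 5/2 ≈ 2.500
  cycle 1 → 0 → 1: weight = 5, length = 2, mean = 5/2 ≈ 2.500
Minimum mean = 1.000, attained e.g. along the cycle 1 → 1 with weight 1 and length 1. So λ(A) = 1/1 = 1.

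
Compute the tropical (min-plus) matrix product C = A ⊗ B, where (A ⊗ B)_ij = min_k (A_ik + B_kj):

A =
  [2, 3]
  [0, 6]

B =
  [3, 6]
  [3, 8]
A ⊗ B =
  [5, 8]
  [3, 6]

Apply the min-plus product entry-by-entry:
  C[0][0] = min over k of (A[0][0] + B[0][0] = 2 + 3 = 5, A[0][1] + B[1][0] = 3 + 3 = 6) = 5 (attained at k = 0)
  C[0][1] = min over k of (A[0][0] + B[0][1] = 2 + 6 = 8, A[0][1] + B[1][1] = 3 + 8 = 11) = 8 (attained at k = 0)
  C[1][0] = min over k of (A[1][0] + B[0][0] = 0 + 3 = 3, A[1][1] + B[1][0] = 6 + 3 = 9) = 3 (attained at k = 0)
  C[1][1] = min over k of (A[1][0] + B[0][1] = 0 + 6 = 6, A[1][1] + B[1][1] = 6 + 8 = 14) = 6 (attained at k = 0)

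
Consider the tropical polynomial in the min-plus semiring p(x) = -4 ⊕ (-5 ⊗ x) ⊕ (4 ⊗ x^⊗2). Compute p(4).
p(4) = -4

A tropical monomial a ⊗ x^⊗i evaluates to a + i · x. Evaluating each term at x = 4:
  Term 0 contributes -4 + 0 · 4 = -4
  Term 1 contributes -5 + 1 · 4 = -1
  Term 2 contributes 4 + 2 · 4 = 12
p(4) = ⊕ of these = min[-4, -1, 12] = -4.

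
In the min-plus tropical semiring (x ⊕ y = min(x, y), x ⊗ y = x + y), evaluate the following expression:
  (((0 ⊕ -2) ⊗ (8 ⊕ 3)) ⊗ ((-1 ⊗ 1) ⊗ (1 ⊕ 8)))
(((0 ⊕ -2) ⊗ (8 ⊕ 3)) ⊗ ((-1 ⊗ 1) ⊗ (1 ⊕ 8))) = 2

Expand innermost to outermost. Recall ⊕ takes the minimum of its arguments and ⊗ takes their sum. Working out the expression (((0 ⊕ -2) ⊗ (8 ⊕ 3)) ⊗ ((-1 ⊗ 1) ⊗ (1 ⊕ 8))) gives 2.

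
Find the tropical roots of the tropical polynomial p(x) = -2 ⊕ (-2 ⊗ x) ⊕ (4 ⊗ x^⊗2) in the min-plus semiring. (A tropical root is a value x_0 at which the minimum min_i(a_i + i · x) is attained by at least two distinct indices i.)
Roots: {-6, 0}

Each tropical root is a break point of the lower envelope of the lines y = a_i + i · x (there are 3 lines, with slopes 0, 1, ..., 2). Only the lines that attain the minimum somewhere contribute to roots; other lines are dominated. Here the surviving (envelope) indices are i = 2, i = 1, i = 0.
Intersections between consecutive envelope lines give the roots: for adjacent envelope indices i < j the intersection is x = (a_i − a_j) / (j − i). Reading off the sorted break points: {-6, 0}.
Verification: at each break x_0, at least two indices attain the minimum of min_i(a_i + i · x_0).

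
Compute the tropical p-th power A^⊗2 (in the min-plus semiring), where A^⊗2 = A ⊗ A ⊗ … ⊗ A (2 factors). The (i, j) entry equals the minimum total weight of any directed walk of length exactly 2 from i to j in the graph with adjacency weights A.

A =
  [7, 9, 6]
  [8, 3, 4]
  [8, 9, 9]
A^⊗2 =
  [14, 12, 13]
  [11, 6, 7]
  [15, 12, 13]

Each entry (A^⊗2)_ij equals the minimum over all length-2 walks i = v_0 → v_1 → … → v_2 = j of Σ_t A[v_t][v_{t+1}]. For example, for (i, j) = (0, 2) we minimise over 3 possible intermediate vertex sequences; the minimum is 13, attained along the walk 0 → 0 → 2.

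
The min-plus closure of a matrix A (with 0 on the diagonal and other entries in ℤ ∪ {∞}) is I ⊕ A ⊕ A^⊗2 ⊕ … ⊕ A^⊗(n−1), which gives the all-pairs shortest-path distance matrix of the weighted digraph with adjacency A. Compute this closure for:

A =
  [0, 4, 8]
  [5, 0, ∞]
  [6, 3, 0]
Closure =
  [0, 4, 8]
  [5, 0, 13]
  [6, 3, 0]

This is the Floyd-Warshall all-pairs shortest-path computation. For each intermediate vertex k = 0, 1, …, 2, update dist[i][j] ← min(dist[i][j], dist[i][k] + dist[k][j]). The final matrix gives, for each (i, j), the minimum total weight of any directed path from i to j (possibly empty when i = j).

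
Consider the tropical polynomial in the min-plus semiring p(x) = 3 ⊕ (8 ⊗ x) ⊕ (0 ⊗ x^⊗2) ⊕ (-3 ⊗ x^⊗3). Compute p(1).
p(1) = 0

A tropical monomial a ⊗ x^⊗i evaluates to a + i · x. Evaluating each term at x = 1:
  Term 0 contributes 3 + 0 · 1 = 3
  Term 1 contributes 8 + 1 · 1 = 9
  Term 2 contributes 0 + 2 · 1 = 2
  Term 3 contributes -3 + 3 · 1 = 0
p(1) = ⊕ of these = min[3, 9, 2, 0] = 0.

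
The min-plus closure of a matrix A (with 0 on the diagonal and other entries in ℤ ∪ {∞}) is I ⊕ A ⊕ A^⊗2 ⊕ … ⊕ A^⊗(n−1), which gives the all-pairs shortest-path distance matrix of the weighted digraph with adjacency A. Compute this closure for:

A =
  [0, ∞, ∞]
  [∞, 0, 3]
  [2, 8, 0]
Closure =
  [0, ∞, ∞]
  [5, 0, 3]
  [2, 8, 0]

This is the Floyd-Warshall all-pairs shortest-path computation. For each intermediate vertex k = 0, 1, …, 2, update dist[i][j] ← min(dist[i][j], dist[i][k] + dist[k][j]). The final matrix gives, for each (i, j), the minimum total weight of any directed path from i to j (possibly empty when i = j).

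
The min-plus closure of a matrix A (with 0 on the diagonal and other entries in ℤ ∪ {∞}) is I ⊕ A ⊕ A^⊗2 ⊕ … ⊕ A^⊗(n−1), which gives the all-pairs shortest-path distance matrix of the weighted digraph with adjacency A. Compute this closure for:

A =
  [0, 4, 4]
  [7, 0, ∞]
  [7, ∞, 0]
Closure =
  [0, 4, 4]
  [7, 0, 11]
  [7, 11, 0]

This is the Floyd-Warshall all-pairs shortest-path computation. For each intermediate vertex k = 0, 1, …, 2, update dist[i][j] ← min(dist[i][j], dist[i][k] + dist[k][j]). The final matrix gives, for each (i, j), the minimum total weight of any directed path from i to j (possibly empty when i = j).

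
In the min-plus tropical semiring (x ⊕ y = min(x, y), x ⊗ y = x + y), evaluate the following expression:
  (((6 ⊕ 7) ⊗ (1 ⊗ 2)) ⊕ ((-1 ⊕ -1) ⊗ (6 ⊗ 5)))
(((6 ⊕ 7) ⊗ (1 ⊗ 2)) ⊕ ((-1 ⊕ -1) ⊗ (6 ⊗ 5))) = 9

Expand innermost to outermost. Recall ⊕ takes the minimum of its arguments and ⊗ takes their sum. Working out the expression (((6 ⊕ 7) ⊗ (1 ⊗ 2)) ⊕ ((-1 ⊕ -1) ⊗ (6 ⊗ 5))) gives 9.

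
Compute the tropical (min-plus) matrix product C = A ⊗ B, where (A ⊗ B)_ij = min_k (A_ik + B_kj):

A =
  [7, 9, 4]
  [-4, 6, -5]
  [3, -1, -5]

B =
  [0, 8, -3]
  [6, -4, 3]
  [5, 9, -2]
A ⊗ B =
  [7, 5, 2]
  [-4, 2, -7]
  [0, -5, -7]

Apply the min-plus product entry-by-entry:
  C[0][0] = min over k of (A[0][0] + B[0][0] = 7 + 0 = 7, A[0][1] + B[1][0] = 9 + 6 = 15, A[0][2] + B[2][0] = 4 + 5 = 9) = 7 (attained at k = 0)
  C[0][1] = min over k of (A[0][0] + B[0][1] = 7 + 8 = 15, A[0][1] + B[1][1] = 9 + -4 = 5, A[0][2] + B[2][1] = 4 + 9 = 13) = 5 (attained at k = 1)
  C[0][2] = min over k of (A[0][0] + B[0][2] = 7 + -3 = 4, A[0][1] + B[1][2] = 9 + 3 = 12, A[0][2] + B[2][2] = 4 + -2 = 2) = 2 (attained at k = 2)
  C[1][0] = min over k of (A[1][0] + B[0][0] = -4 + 0 = -4, A[1][1] + B[1][0] = 6 + 6 = 12, A[1][2] + B[2][0] = -5 + 5 = 0) = -4 (attained at k = 0)
  C[1][1] = min over k of (A[1][0] + B[0][1] = -4 + 8 = 4, A[1][1] + B[1][1] = 6 + -4 = 2, A[1][2] + B[2][1] = -5 + 9 = 4) = 2 (attained at k = 1)
  C[1][2] = min over k of (A[1][0] + B[0][2] = -4 + -3 = -7, A[1][1] + B[1][2] = 6 + 3 = 9, A[1][2] + B[2][2] = -5 + -2 = -7) = -7 (attained at k = 0)
  C[2][0] = min over k of (A[2][0] + B[0][0] = 3 + 0 = 3, A[2][1] + B[1][0] = -1 + 6 = 5, A[2][2] + B[2][0] = -5 + 5 = 0) = 0 (attained at k = 2)
  C[2][1] = min over k of (A[2][0] + B[0][1] = 3 + 8 = 11, A[2][1] + B[1][1] = -1 + -4 = -5, A[2][2] + B[2][1] = -5 + 9 = 4) = -5 (attained at k = 1)
  C[2][2] = min over k of (A[2][0] + B[0][2] = 3 + -3 = 0, A[2][1] + B[1][2] = -1 + 3 = 2, A[2][2] + B[2][2] = -5 + -2 = -7) = -7 (attained at k = 2)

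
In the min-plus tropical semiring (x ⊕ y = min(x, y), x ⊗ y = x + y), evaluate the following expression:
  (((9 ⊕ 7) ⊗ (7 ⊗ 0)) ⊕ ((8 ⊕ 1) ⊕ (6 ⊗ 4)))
(((9 ⊕ 7) ⊗ (7 ⊗ 0)) ⊕ ((8 ⊕ 1) ⊕ (6 ⊗ 4))) = 1

Expand innermost to outermost. Recall ⊕ takes the minimum of its arguments and ⊗ takes their sum. Working out the expression (((9 ⊕ 7) ⊗ (7 ⊗ 0)) ⊕ ((8 ⊕ 1) ⊕ (6 ⊗ 4))) gives 1.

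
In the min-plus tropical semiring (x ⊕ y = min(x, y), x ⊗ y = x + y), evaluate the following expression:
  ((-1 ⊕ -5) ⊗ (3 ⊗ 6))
((-1 ⊕ -5) ⊗ (3 ⊗ 6)) = 4

Expand innermost to outermost. Recall ⊕ takes the minimum of its arguments and ⊗ takes their sum. Working out the expression ((-1 ⊕ -5) ⊗ (3 ⊗ 6)) gives 4.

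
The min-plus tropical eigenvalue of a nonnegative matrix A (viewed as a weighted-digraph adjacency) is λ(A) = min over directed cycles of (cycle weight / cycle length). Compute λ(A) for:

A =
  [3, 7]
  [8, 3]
λ(A) = 3

Enumerate directed cycles and compute their means (weight / length). Sample:
  cycle 0 → 0: weight = 3, length = 1, mean = 3/1 ≈ 3.000
  cycle 1 → 1: weight = 3, length = 1, mean = 3/1 ≈ 3.000
  cycle 0 → 1 → 0: weight = 15, length = 2, mean = 15/2 ≈ 7.500
  cycle 1 → 0 → 1: weight = 15, length = 2, mean = 15/2 ≈ 7.500
Minimum mean = 3.000, attained e.g. along the cycle 0 → 0 with weight 3 and length 1. So λ(A) = 3/1 = 3.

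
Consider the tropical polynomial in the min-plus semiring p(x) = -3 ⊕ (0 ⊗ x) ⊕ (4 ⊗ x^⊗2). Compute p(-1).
p(-1) = -3

A tropical monomial a ⊗ x^⊗i evaluates to a + i · x. Evaluating each term at x = -1:
  Term 0 contributes -3 + 0 · -1 = -3
  Term 1 contributes 0 + 1 · -1 = -1
  Term 2 contributes 4 + 2 · -1 = 2
p(-1) = ⊕ of these = min[-3, -1, 2] = -3.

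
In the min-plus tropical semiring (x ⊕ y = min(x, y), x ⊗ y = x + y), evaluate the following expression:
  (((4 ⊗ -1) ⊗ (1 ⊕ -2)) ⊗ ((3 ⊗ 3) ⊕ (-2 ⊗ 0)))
(((4 ⊗ -1) ⊗ (1 ⊕ -2)) ⊗ ((3 ⊗ 3) ⊕ (-2 ⊗ 0))) = -1

Expand innermost to outermost. Recall ⊕ takes the minimum of its arguments and ⊗ takes their sum. Working out the expression (((4 ⊗ -1) ⊗ (1 ⊕ -2)) ⊗ ((3 ⊗ 3) ⊕ (-2 ⊗ 0))) gives -1.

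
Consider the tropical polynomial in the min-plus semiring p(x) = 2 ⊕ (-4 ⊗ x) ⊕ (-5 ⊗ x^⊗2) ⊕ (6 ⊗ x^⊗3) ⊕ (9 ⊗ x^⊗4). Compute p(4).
p(4) = 0

A tropical monomial a ⊗ x^⊗i evaluates to a + i · x. Evaluating each term at x = 4:
  Term 0 contributes 2 + 0 · 4 = 2
  Term 1 contributes -4 + 1 · 4 = 0
  Term 2 contributes -5 + 2 · 4 = 3
  Term 3 contributes 6 + 3 · 4 = 18
  Term 4 contributes 9 + 4 · 4 = 25
p(4) = ⊕ of these = min[2, 0, 3, 18, 25] = 0.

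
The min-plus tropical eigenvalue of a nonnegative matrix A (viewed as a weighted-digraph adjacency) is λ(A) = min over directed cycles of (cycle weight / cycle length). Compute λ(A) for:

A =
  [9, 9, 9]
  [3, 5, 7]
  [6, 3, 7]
λ(A) = 5

Enumerate directed cycles and compute their means (weight / length). Sample:
  cycle 0 → 0: weight = 9, length = 1, mean = 9/1 ≈ 9.000
  cycle 1 → 1: weight = 5, length = 1, mean = 5/1 ≈ 5.000
  cycle 2 → 2: weight = 7, length = 1, mean = 7/1 ≈ 7.000
  cycle 0 → 1 → 0: weight = 12, length = 2, mean = 12/2 ≈ 6.000
  cycle 0 → 2 → 0: weight = 15, length = 2, mean = 15/2 ≈ 7.500
  cycle 1 → 0 → 1: weight = 12, length = 2, mean = 12/2 ≈ 6.000
Minimum mean = 5.000, attained e.g. along the cycle 1 → 1 with weight 5 and length 1. So λ(A) = 5/1 = 5.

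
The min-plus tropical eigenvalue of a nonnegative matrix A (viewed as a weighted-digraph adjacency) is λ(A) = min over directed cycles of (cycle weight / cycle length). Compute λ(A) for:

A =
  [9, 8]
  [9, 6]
λ(A) = 6

Enumerate directed cycles and compute their means (weight / length). Sample:
  cycle 0 → 0: weight = 9, length = 1, mean = 9/1 ≈ 9.000
  cycle 1 → 1: weight = 6, length = 1, mean = 6/1 ≈ 6.000
  cycle 0 → 1 → 0: weight = 17, length = 2, mean = 17/2 ≈ 8.500
  cycle 1 → 0 → 1: weight = 17, length = 2, mean = 17/2 ≈ 8.500
Minimum mean = 6.000, attained e.g. along the cycle 1 → 1 with weight 6 and length 1. So λ(A) = 6/1 = 6.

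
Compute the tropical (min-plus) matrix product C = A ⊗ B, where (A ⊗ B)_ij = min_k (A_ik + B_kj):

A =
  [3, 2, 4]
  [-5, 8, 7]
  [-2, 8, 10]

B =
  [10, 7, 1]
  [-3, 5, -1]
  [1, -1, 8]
A ⊗ B =
  [-1, 3, 1]
  [5, 2, -4]
  [5, 5, -1]

Apply the min-plus product entry-by-entry:
  C[0][0] = min over k of (A[0][0] + B[0][0] = 3 + 10 = 13, A[0][1] + B[1][0] = 2 + -3 = -1, A[0][2] + B[2][0] = 4 + 1 = 5) = -1 (attained at k = 1)
  C[0][1] = min over k of (A[0][0] + B[0][1] = 3 + 7 = 10, A[0][1] + B[1][1] = 2 + 5 = 7, A[0][2] + B[2][1] = 4 + -1 = 3) = 3 (attained at k = 2)
  C[0][2] = min over k of (A[0][0] + B[0][2] = 3 + 1 = 4, A[0][1] + B[1][2] = 2 + -1 = 1, A[0][2] + B[2][2] = 4 + 8 = 12) = 1 (attained at k = 1)
  C[1][0] = min over k of (A[1][0] + B[0][0] = -5 + 10 = 5, A[1][1] + B[1][0] = 8 + -3 = 5, A[1][2] + B[2][0] = 7 + 1 = 8) = 5 (attained at k = 0)
  C[1][1] = min over k of (A[1][0] + B[0][1] = -5 + 7 = 2, A[1][1] + B[1][1] = 8 + 5 = 13, A[1][2] + B[2][1] = 7 + -1 = 6) = 2 (attained at k = 0)
  C[1][2] = min over k of (A[1][0] + B[0][2] = -5 + 1 = -4, A[1][1] + B[1][2] = 8 + -1 = 7, A[1][2] + B[2][2] = 7 + 8 = 15) = -4 (attained at k = 0)
  C[2][0] = min over k of (A[2][0] + B[0][0] = -2 + 10 = 8, A[2][1] + B[1][0] = 8 + -3 = 5, A[2][2] + B[2][0] = 10 + 1 = 11) = 5 (attained at k = 1)
  C[2][1] = min over k of (A[2][0] + B[0][1] = -2 + 7 = 5, A[2][1] + B[1][1] = 8 + 5 = 13, A[2][2] + B[2][1] = 10 + -1 = 9) = 5 (attained at k = 0)
  C[2][2] = min over k of (A[2][0] + B[0][2] = -2 + 1 = -1, A[2][1] + B[1][2] = 8 + -1 = 7, A[2][2] + B[2][2] = 10 + 8 = 18) = -1 (attained at k = 0)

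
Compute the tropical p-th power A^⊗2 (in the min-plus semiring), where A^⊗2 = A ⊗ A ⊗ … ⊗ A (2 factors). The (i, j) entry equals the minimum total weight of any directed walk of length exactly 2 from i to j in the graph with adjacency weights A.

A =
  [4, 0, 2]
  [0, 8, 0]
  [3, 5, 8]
A^⊗2 =
  [0, 4, 0]
  [3, 0, 2]
  [5, 3, 5]

Each entry (A^⊗2)_ij equals the minimum over all length-2 walks i = v_0 → v_1 → … → v_2 = j of Σ_t A[v_t][v_{t+1}]. For example, for (i, j) = (0, 2) we minimise over 3 possible intermediate vertex sequences; the minimum is 0, attained along the walk 0 → 1 → 2.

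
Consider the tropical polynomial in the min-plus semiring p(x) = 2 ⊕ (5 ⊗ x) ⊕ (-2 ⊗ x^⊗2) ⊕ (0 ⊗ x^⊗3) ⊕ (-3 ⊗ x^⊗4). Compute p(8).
p(8) = 2

A tropical monomial a ⊗ x^⊗i evaluates to a + i · x. Evaluating each term at x = 8:
  Term 0 contributes 2 + 0 · 8 = 2
  Term 1 contributes 5 + 1 · 8 = 13
  Term 2 contributes -2 + 2 · 8 = 14
  Term 3 contributes 0 + 3 · 8 = 24
  Term 4 contributes -3 + 4 · 8 = 29
p(8) = ⊕ of these = min[2, 13, 14, 24, 29] = 2.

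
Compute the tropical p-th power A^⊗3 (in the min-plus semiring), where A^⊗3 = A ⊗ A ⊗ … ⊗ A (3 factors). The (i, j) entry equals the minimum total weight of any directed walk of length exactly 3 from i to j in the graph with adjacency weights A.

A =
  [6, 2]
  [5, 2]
A^⊗3 =
  [9, 6]
  [9, 6]

Each entry (A^⊗3)_ij equals the minimum over all length-3 walks i = v_0 → v_1 → … → v_3 = j of Σ_t A[v_t][v_{t+1}]. For example, for (i, j) = (0, 1) we minimise over 4 possible intermediate vertex sequences; the minimum is 6, attained along the walk 0 → 1 → 1 → 1.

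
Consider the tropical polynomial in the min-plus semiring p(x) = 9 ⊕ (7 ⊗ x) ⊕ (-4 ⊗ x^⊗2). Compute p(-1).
p(-1) = -6

A tropical monomial a ⊗ x^⊗i evaluates to a + i · x. Evaluating each term at x = -1:
  Term 0 contributes 9 + 0 · -1 = 9
  Term 1 contributes 7 + 1 · -1 = 6
  Term 2 contributes -4 + 2 · -1 = -6
p(-1) = ⊕ of these = min[9, 6, -6] = -6.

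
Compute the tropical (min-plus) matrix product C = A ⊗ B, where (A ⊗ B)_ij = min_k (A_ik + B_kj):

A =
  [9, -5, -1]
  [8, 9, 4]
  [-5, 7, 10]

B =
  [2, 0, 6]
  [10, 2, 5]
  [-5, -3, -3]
A ⊗ B =
  [-6, -4, -4]
  [-1, 1, 1]
  [-3, -5, 1]

Apply the min-plus product entry-by-entry:
  C[0][0] = min over k of (A[0][0] + B[0][0] = 9 + 2 = 11, A[0][1] + B[1][0] = -5 + 10 = 5, A[0][2] + B[2][0] = -1 + -5 = -6) = -6 (attained at k = 2)
  C[0][1] = min over k of (A[0][0] + B[0][1] = 9 + 0 = 9, A[0][1] + B[1][1] = -5 + 2 = -3, A[0][2] + B[2][1] = -1 + -3 = -4) = -4 (attained at k = 2)
  C[0][2] = min over k of (A[0][0] + B[0][2] = 9 + 6 = 15, A[0][1] + B[1][2] = -5 + 5 = 0, A[0][2] + B[2][2] = -1 + -3 = -4) = -4 (attained at k = 2)
  C[1][0] = min over k of (A[1][0] + B[0][0] = 8 + 2 = 10, A[1][1] + B[1][0] = 9 + 10 = 19, A[1][2] + B[2][0] = 4 + -5 = -1) = -1 (attained at k = 2)
  C[1][1] = min over k of (A[1][0] + B[0][1] = 8 + 0 = 8, A[1][1] + B[1][1] = 9 + 2 = 11, A[1][2] + B[2][1] = 4 + -3 = 1) = 1 (attained at k = 2)
  C[1][2] = min over k of (A[1][0] + B[0][2] = 8 + 6 = 14, A[1][1] + B[1][2] = 9 + 5 = 14, A[1][2] + B[2][2] = 4 + -3 = 1) = 1 (attained at k = 2)
  C[2][0] = min over k of (A[2][0] + B[0][0] = -5 + 2 = -3, A[2][1] + B[1][0] = 7 + 10 = 17, A[2][2] + B[2][0] = 10 + -5 = 5) = -3 (attained at k = 0)
  C[2][1] = min over k of (A[2][0] + B[0][1] = -5 + 0 = -5, A[2][1] + B[1][1] = 7 + 2 = 9, A[2][2] + B[2][1] = 10 + -3 = 7) = -5 (attained at k = 0)
  C[2][2] = min over k of (A[2][0] + B[0][2] = -5 + 6 = 1, A[2][1] + B[1][2] = 7 + 5 = 12, A[2][2] + B[2][2] = 10 + -3 = 7) = 1 (attained at k = 0)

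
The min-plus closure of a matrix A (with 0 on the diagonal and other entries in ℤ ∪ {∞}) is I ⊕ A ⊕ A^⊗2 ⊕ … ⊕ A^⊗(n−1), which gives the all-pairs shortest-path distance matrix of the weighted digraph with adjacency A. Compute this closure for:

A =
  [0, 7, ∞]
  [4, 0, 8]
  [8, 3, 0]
Closure =
  [0, 7, 15]
  [4, 0, 8]
  [7, 3, 0]

This is the Floyd-Warshall all-pairs shortest-path computation. For each intermediate vertex k = 0, 1, …, 2, update dist[i][j] ← min(dist[i][j], dist[i][k] + dist[k][j]). The final matrix gives, for each (i, j), the minimum total weight of any directed path from i to j (possibly empty when i = j).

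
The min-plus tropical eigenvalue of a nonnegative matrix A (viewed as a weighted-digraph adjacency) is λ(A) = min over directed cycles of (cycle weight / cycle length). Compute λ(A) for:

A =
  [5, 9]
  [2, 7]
λ(A) = 5

Enumerate directed cycles and compute their means (weight / length). Sample:
  cycle 0 → 0: weight = 5, length = 1, mean = 5/1 ≈ 5.000
  cycle 1 → 1: weight = 7, length = 1, mean = 7/1 ≈ 7.000
  cycle 0 → 1 → 0: weight = 11, length = 2, mean = 11/2 ≈ 5.500
  cycle 1 → 0 → 1: weight = 11, length = 2, mean = 11/2 ≈ 5.500
Minimum mean = 5.000, attained e.g. along the cycle 0 → 0 with weight 5 and length 1. So λ(A) = 5/1 = 5.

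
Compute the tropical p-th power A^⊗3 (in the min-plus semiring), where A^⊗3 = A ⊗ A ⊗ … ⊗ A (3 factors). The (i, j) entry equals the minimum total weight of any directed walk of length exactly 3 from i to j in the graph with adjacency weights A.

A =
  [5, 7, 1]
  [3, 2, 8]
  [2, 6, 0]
A^⊗3 =
  [3, 7, 1]
  [6, 6, 4]
  [2, 6, 0]

Each entry (A^⊗3)_ij equals the minimum over all length-3 walks i = v_0 → v_1 → … → v_3 = j of Σ_t A[v_t][v_{t+1}]. For example, for (i, j) = (0, 2) we minimise over 9 possible intermediate vertex sequences; the minimum is 1, attained along the walk 0 → 2 → 2 → 2.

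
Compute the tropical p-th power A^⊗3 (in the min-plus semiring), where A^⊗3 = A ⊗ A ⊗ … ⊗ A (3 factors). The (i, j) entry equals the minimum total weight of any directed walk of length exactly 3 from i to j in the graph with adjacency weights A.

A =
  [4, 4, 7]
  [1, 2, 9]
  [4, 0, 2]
A^⊗3 =
  [7, 8, 11]
  [5, 6, 10]
  [3, 4, 6]

Each entry (A^⊗3)_ij equals the minimum over all length-3 walks i = v_0 → v_1 → … → v_3 = j of Σ_t A[v_t][v_{t+1}]. For example, for (i, j) = (0, 2) we minimise over 9 possible intermediate vertex sequences; the minimum is 11, attained along the walk 0 → 2 → 2 → 2.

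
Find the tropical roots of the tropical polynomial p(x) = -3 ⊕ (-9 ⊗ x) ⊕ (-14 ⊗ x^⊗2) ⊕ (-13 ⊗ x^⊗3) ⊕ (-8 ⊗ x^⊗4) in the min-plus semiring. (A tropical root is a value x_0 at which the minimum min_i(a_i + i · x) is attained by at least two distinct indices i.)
Roots: {-5, -1, 5, 6}

Each tropical root is a break point of the lower envelope of the lines y = a_i + i · x (there are 5 lines, with slopes 0, 1, ..., 4). Only the lines that attain the minimum somewhere contribute to roots; other lines are dominated. Here the surviving (envelope) indices are i = 4, i = 3, i = 2, i = 1, i = 0.
Intersections between consecutive envelope lines give the roots: for adjacent envelope indices i < j the intersection is x = (a_i − a_j) / (j − i). Reading off the sorted break points: {-5, -1, 5, 6}.
Verification: at each break x_0, at least two indices attain the minimum of min_i(a_i + i · x_0).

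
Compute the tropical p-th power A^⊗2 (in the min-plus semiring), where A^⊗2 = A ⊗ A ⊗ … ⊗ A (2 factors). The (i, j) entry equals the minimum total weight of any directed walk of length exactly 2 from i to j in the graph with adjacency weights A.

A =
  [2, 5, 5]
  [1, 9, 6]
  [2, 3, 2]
A^⊗2 =
  [4, 7, 7]
  [3, 6, 6]
  [4, 5, 4]

Each entry (A^⊗2)_ij equals the minimum over all length-2 walks i = v_0 → v_1 → … → v_2 = j of Σ_t A[v_t][v_{t+1}]. For example, for (i, j) = (0, 2) we minimise over 3 possible intermediate vertex sequences; the minimum is 7, attained along the walk 0 → 0 → 2.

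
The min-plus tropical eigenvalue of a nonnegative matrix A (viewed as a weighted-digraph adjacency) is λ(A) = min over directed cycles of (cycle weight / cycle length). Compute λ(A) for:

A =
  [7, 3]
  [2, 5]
λ(A) = 5/2

Enumerate directed cycles and compute their means (weight / length). Sample:
  cycle 0 → 0: weight = 7, length = 1, mean = 7/1 ≈ 7.000
  cycle 1 → 1: weight = 5, length = 1, mean = 5/1 ≈ 5.000
  cycle 0 → 1 → 0: weight = 5, length = 2, mean = 5/2 ≈ 2.500
  cycle 1 → 0 → 1: weight = 5, length = 2, mean = 5/2 ≈ 2.500
Minimum mean = 2.500, attained e.g. along the cycle 0 → 1 → 0 with weight 5 and length 2. So λ(A) = 5/2 = 5/2.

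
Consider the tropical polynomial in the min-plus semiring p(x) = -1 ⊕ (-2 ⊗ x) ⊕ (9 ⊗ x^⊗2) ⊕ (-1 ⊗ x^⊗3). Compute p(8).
p(8) = -1

A tropical monomial a ⊗ x^⊗i evaluates to a + i · x. Evaluating each term at x = 8:
  Term 0 contributes -1 + 0 · 8 = -1
  Term 1 contributes -2 + 1 · 8 = 6
  Term 2 contributes 9 + 2 · 8 = 25
  Term 3 contributes -1 + 3 · 8 = 23
p(8) = ⊕ of these = min[-1, 6, 25, 23] = -1.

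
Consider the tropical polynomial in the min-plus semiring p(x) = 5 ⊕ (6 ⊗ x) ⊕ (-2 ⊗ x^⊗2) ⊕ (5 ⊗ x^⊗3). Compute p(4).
p(4) = 5

A tropical monomial a ⊗ x^⊗i evaluates to a + i · x. Evaluating each term at x = 4:
  Term 0 contributes 5 + 0 · 4 = 5
  Term 1 contributes 6 + 1 · 4 = 10
  Term 2 contributes -2 + 2 · 4 = 6
  Term 3 contributes 5 + 3 · 4 = 17
p(4) = ⊕ of these = min[5, 10, 6, 17] = 5.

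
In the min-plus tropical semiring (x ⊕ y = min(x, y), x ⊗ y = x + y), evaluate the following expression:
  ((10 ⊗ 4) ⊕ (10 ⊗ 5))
((10 ⊗ 4) ⊕ (10 ⊗ 5)) = 14

Expand innermost to outermost. Recall ⊕ takes the minimum of its arguments and ⊗ takes their sum. Working out the expression ((10 ⊗ 4) ⊕ (10 ⊗ 5)) gives 14.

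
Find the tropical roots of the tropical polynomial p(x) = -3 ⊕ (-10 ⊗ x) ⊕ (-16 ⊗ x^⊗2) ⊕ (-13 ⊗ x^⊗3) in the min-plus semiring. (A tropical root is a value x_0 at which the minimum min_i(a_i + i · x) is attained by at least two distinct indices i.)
Roots: {-3, 6, 7}

Each tropical root is a break point of the lower envelope of the lines y = a_i + i · x (there are 4 lines, with slopes 0, 1, ..., 3). Only the lines that attain the minimum somewhere contribute to roots; other lines are dominated. Here the surviving (envelope) indices are i = 3, i = 2, i = 1, i = 0.
Intersections between consecutive envelope lines give the roots: for adjacent envelope indices i < j the intersection is x = (a_i − a_j) / (j − i). Reading off the sorted break points: {-3, 6, 7}.
Verification: at each break x_0, at least two indices attain the minimum of min_i(a_i + i · x_0).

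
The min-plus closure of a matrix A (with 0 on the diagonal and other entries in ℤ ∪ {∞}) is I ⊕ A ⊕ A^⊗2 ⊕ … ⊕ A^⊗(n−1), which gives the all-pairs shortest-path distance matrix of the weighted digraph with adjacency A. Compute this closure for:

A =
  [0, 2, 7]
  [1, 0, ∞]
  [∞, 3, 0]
Closure =
  [0, 2, 7]
  [1, 0, 8]
  [4, 3, 0]

This is the Floyd-Warshall all-pairs shortest-path computation. For each intermediate vertex k = 0, 1, …, 2, update dist[i][j] ← min(dist[i][j], dist[i][k] + dist[k][j]). The final matrix gives, for each (i, j), the minimum total weight of any directed path from i to j (possibly empty when i = j).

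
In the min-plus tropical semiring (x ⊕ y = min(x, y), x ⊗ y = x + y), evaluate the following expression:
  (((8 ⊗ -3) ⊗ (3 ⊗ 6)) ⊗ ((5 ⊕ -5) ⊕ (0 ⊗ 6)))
(((8 ⊗ -3) ⊗ (3 ⊗ 6)) ⊗ ((5 ⊕ -5) ⊕ (0 ⊗ 6))) = 9

Expand innermost to outermost. Recall ⊕ takes the minimum of its arguments and ⊗ takes their sum. Working out the expression (((8 ⊗ -3) ⊗ (3 ⊗ 6)) ⊗ ((5 ⊕ -5) ⊕ (0 ⊗ 6))) gives 9.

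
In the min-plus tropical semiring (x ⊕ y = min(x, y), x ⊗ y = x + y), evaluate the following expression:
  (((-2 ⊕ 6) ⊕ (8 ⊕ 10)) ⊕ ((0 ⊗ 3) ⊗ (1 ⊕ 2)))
(((-2 ⊕ 6) ⊕ (8 ⊕ 10)) ⊕ ((0 ⊗ 3) ⊗ (1 ⊕ 2))) = -2

Expand innermost to outermost. Recall ⊕ takes the minimum of its arguments and ⊗ takes their sum. Working out the expression (((-2 ⊕ 6) ⊕ (8 ⊕ 10)) ⊕ ((0 ⊗ 3) ⊗ (1 ⊕ 2))) gives -2.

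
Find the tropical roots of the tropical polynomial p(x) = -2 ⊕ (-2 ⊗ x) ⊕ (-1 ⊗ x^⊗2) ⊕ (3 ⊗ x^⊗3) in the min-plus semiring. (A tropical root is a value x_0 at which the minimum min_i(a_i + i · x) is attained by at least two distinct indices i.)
Roots: {-4, -1, 0}

Each tropical root is a break point of the lower envelope of the lines y = a_i + i · x (there are 4 lines, with slopes 0, 1, ..., 3). Only the lines that attain the minimum somewhere contribute to roots; other lines are dominated. Here the surviving (envelope) indices are i = 3, i = 2, i = 1, i = 0.
Intersections between consecutive envelope lines give the roots: for adjacent envelope indices i < j the intersection is x = (a_i − a_j) / (j − i). Reading off the sorted break points: {-4, -1, 0}.
Verification: at each break x_0, at least two indices attain the minimum of min_i(a_i + i · x_0).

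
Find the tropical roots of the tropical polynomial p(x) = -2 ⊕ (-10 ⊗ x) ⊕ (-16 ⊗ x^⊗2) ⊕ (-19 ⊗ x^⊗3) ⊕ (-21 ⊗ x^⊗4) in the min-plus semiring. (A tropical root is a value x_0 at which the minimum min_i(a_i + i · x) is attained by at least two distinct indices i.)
Roots: {2, 3, 6, 8}

Each tropical root is a break point of the lower envelope of the lines y = a_i + i · x (there are 5 lines, with slopes 0, 1, ..., 4). Only the lines that attain the minimum somewhere contribute to roots; other lines are dominated. Here the surviving (envelope) indices are i = 4, i = 3, i = 2, i = 1, i = 0.
Intersections between consecutive envelope lines give the roots: for adjacent envelope indices i < j the intersection is x = (a_i − a_j) / (j − i). Reading off the sorted break points: {2, 3, 6, 8}.
Verification: at each break x_0, at least two indices attain the minimum of min_i(a_i + i · x_0).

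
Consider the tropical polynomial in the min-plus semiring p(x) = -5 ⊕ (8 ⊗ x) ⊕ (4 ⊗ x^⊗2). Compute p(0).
p(0) = -5

A tropical monomial a ⊗ x^⊗i evaluates to a + i · x. Evaluating each term at x = 0:
  Term 0 contributes -5 + 0 · 0 = -5
  Term 1 contributes 8 + 1 · 0 = 8
  Term 2 contributes 4 + 2 · 0 = 4
p(0) = ⊕ of these = min[-5, 8, 4] = -5.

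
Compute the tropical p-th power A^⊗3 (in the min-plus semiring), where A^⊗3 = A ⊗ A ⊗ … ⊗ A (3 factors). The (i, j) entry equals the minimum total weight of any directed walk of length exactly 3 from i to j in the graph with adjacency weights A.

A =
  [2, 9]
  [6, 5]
A^⊗3 =
  [6, 13]
  [10, 15]

Each entry (A^⊗3)_ij equals the minimum over all length-3 walks i = v_0 → v_1 → … → v_3 = j of Σ_t A[v_t][v_{t+1}]. For example, for (i, j) = (0, 1) we minimise over 4 possible intermediate vertex sequences; the minimum is 13, attained along the walk 0 → 0 → 0 → 1.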